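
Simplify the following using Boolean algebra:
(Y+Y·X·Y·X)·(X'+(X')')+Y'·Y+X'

(Y+Y·X·Y·X)·(X'+(X')')+Y'·Y+X'
= (Y+Y·X·Y·X)·(X'+(X')')+X'
= (Y+Y·X·Y·X)·(X'+X)+X'
= (Y+Y·X)·(X'+X)+X'
= Y·(X'+X)+X'
= Y+X'

Y+X'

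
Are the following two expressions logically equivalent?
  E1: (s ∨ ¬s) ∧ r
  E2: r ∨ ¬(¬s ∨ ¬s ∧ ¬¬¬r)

No

E1: (s ∨ ¬s) ∧ r
    = r
E2: r ∨ ¬(¬s ∨ ¬s ∧ ¬¬¬r)
    = r ∨ ¬(¬s ∨ ¬s ∧ ¬r)
    = r ∨ ¬¬s
    = r ∨ s
These differ: at r=0, s=1, E1 = 0 but E2 = 1.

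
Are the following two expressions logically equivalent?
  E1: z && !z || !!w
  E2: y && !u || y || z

E1: z && !z || !!w
    = z && !z || w
    = w
E2: y && !u || y || z
    = y || z
These differ: at u=0, w=0, y=0, z=1, E1 = 0 but E2 = 1.

No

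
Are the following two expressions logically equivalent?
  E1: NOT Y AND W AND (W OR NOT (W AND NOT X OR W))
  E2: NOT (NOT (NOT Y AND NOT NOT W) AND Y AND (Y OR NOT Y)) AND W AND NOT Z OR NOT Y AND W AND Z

E1: NOT Y AND W AND (W OR NOT (W AND NOT X OR W))
    = NOT Y AND W AND (W OR NOT W)   [absorption]
    = NOT Y AND W   [complement / identity]
E2: NOT (NOT (NOT Y AND NOT NOT W) AND Y AND (Y OR NOT Y)) AND W AND NOT Z OR NOT Y AND W AND Z
    = NOT ((Y OR NOT W) AND Y AND (Y OR NOT Y)) AND W AND NOT Z OR NOT Y AND W AND Z   [De Morgan]
    = NOT ((Y OR NOT W) AND Y) AND W AND NOT Z OR NOT Y AND W AND Z   [complement / identity]
    = NOT Y AND W AND NOT Z OR NOT Y AND W AND Z   [absorption]
    = NOT Y AND W   [distribution]
Both reduce to NOT Y AND W, so they are equivalent.

Yes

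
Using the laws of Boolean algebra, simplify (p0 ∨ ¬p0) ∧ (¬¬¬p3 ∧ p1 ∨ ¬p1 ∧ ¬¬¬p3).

(p0 ∨ ¬p0) ∧ (¬¬¬p3 ∧ p1 ∨ ¬p1 ∧ ¬¬¬p3)
= (p0 ∨ ¬p0) ∧ ¬¬¬p3
= ¬¬¬p3
= ¬p3

¬p3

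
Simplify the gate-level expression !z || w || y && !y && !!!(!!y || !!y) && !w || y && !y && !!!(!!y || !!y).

!z || w

!z || w || y && !y && !!!(!!y || !!y) && !w || y && !y && !!!(!!y || !!y)
= !z || w || y && !y && !!!(!!y || !!y)   [absorption]
= !z || w || y && !y && !!!!!y   [idempotence]
= !z || w || y && !y && !!!y   [double negation]
= !z || w || y && !y && !y   [double negation]
= !z || w || y && !y   [idempotence]
= !z || w   [complement / identity]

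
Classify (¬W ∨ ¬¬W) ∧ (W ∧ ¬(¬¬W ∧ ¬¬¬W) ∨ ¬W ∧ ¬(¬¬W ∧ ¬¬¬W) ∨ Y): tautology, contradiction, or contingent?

(¬W ∨ ¬¬W) ∧ (W ∧ ¬(¬¬W ∧ ¬¬¬W) ∨ ¬W ∧ ¬(¬¬W ∧ ¬¬¬W) ∨ Y)
= (¬W ∨ ¬¬W) ∧ (¬(¬¬W ∧ ¬¬¬W) ∨ Y)   (distribution)
= (¬W ∨ ¬¬W) ∧ (¬W ∨ ¬¬W ∨ Y)   (De Morgan)
= ¬W ∨ ¬¬W   (absorption)
= ¬W ∨ W   (double negation)
= True   (complement)

tautology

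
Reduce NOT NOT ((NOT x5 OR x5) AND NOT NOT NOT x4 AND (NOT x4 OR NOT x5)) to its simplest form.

NOT x4

NOT NOT ((NOT x5 OR x5) AND NOT NOT NOT x4 AND (NOT x4 OR NOT x5))
= NOT NOT ((NOT x5 OR x5) AND NOT x4 AND (NOT x4 OR NOT x5))   — double negation
= NOT NOT (NOT x4 AND (NOT x4 OR NOT x5))   — complement / identity
= NOT NOT NOT x4   — absorption
= NOT x4   — double negation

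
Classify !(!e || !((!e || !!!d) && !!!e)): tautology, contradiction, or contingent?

contradiction

!(!e || !((!e || !!!d) && !!!e))
= !(!e || !((!e || !d) && !!!e))   [double negation]
= !(!e || !((!e || !d) && !e))   [double negation]
= e && (!e || !d) && !e   [De Morgan]
= e && !e   [absorption]
= false   [complement]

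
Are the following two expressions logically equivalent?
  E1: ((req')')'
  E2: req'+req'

E1: ((req')')'
    = req'   — double negation
E2: req'+req'
    = req'   — idempotence
Both reduce to req', so they are equivalent.

Yes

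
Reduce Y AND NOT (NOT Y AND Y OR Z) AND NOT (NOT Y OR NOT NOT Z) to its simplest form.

Y AND NOT (NOT Y AND Y OR Z) AND NOT (NOT Y OR NOT NOT Z)
= Y AND NOT (NOT Y AND Y OR Z) AND Y AND NOT Z   [De Morgan]
= Y AND NOT Z AND Y AND NOT Z   [complement / identity]
= Y AND NOT Z   [idempotence]

Y AND NOT Z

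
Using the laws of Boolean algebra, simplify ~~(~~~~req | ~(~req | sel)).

~~(~~~~req | ~(~req | sel))
= ~(~~~req & (~req | sel))
= ~(~req & (~req | sel))
= ~~req
= req

req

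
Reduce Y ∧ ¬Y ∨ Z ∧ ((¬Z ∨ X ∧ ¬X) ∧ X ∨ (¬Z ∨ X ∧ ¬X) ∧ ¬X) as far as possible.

Y ∧ ¬Y ∨ Z ∧ ((¬Z ∨ X ∧ ¬X) ∧ X ∨ (¬Z ∨ X ∧ ¬X) ∧ ¬X)
= Z ∧ ((¬Z ∨ X ∧ ¬X) ∧ X ∨ (¬Z ∨ X ∧ ¬X) ∧ ¬X)   [complement / identity]
= Z ∧ (¬Z ∨ X ∧ ¬X)   [distribution]
= Z ∧ ¬Z   [complement / identity]
= False   [complement]

False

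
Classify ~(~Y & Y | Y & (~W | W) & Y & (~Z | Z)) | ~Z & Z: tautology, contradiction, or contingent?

contingent

~(~Y & Y | Y & (~W | W) & Y & (~Z | Z)) | ~Z & Z
= ~(~Y & Y | Y & (~W | W) & Y & (~Z | Z))
= ~(~Y & Y | Y & Y & (~Z | Z))
= ~(~Y & Y | Y & Y)
= ~Y
This depends on Y, so it is not a constant.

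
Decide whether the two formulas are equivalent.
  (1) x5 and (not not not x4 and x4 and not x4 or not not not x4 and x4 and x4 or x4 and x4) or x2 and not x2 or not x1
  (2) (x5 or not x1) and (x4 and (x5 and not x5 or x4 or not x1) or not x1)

Yes

E1: x5 and (not not not x4 and x4 and not x4 or not not not x4 and x4 and x4 or x4 and x4) or x2 and not x2 or not x1
    = x5 and (not not not x4 and x4 and not x4 or not not not x4 and x4 and x4 or x4 and x4) or not x1
    = x5 and (not not not x4 and x4 or x4 and x4) or not x1
    = x5 and (not x4 and x4 or x4 and x4) or not x1
    = x5 and x4 or not x1
E2: (x5 or not x1) and (x4 and (x5 and not x5 or x4 or not x1) or not x1)
    = x5 and x4 and (x5 and not x5 or x4 or not x1) or not x1
    = x5 and x4 and (x4 or not x1) or not x1
    = x5 and x4 or not x1
Both reduce to x5 and x4 or not x1, so they are equivalent.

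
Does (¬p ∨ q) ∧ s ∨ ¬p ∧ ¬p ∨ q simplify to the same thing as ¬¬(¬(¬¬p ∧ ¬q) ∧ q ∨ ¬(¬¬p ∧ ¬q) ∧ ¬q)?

E1: (¬p ∨ q) ∧ s ∨ ¬p ∧ ¬p ∨ q
    = (¬p ∨ q) ∧ s ∨ ¬p ∨ q
    = ¬p ∨ q
E2: ¬¬(¬(¬¬p ∧ ¬q) ∧ q ∨ ¬(¬¬p ∧ ¬q) ∧ ¬q)
    = ¬(¬¬p ∧ ¬q) ∧ q ∨ ¬(¬¬p ∧ ¬q) ∧ ¬q
    = ¬(¬¬p ∧ ¬q)
    = ¬p ∨ q
Both reduce to ¬p ∨ q, so they are equivalent.

Yes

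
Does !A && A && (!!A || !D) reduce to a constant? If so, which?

!A && A && (!!A || !D)
= !A && A && (A || !D)   [double negation]
= !A && A   [absorption]
= false   [complement]

yes, False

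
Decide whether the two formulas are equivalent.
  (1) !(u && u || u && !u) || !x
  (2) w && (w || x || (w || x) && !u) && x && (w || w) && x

No

E1: !(u && u || u && !u) || !x
    = !u || !x
E2: w && (w || x || (w || x) && !u) && x && (w || w) && x
    = w && (w || x || (w || x) && !u) && x && w && x
    = w && (w || x) && x && w && x
    = w && x && w && x
    = w && x
These differ: at u=0, w=0, x=0, E1 = 1 but E2 = 0.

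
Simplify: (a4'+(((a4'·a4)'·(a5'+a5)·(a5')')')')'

(a4'+(((a4'·a4)'·(a5'+a5)·(a5')')')')'
= (a4'+(((a4'·a4)'·(a5')')')')'   [complement / identity]
= (a4'+(a4'·a4+a5')')'   [De Morgan]
= (a4'+(a5')')'   [complement / identity]
= a4·a5'   [De Morgan]

a4·a5'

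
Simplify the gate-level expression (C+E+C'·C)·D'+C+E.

C+E

(C+E+C'·C)·D'+C+E
= (C+E)·D'+C+E
= C+E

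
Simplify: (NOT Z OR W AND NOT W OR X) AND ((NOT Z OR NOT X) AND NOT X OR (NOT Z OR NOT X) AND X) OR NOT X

NOT Z OR NOT X

(NOT Z OR W AND NOT W OR X) AND ((NOT Z OR NOT X) AND NOT X OR (NOT Z OR NOT X) AND X) OR NOT X
= (NOT Z OR W AND NOT W OR X) AND (NOT Z OR NOT X) OR NOT X
= (NOT Z OR X) AND (NOT Z OR NOT X) OR NOT X
= NOT Z OR X AND NOT X OR NOT X
= NOT Z OR NOT X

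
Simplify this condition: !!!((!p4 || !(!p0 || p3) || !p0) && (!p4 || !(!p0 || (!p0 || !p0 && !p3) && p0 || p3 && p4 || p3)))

!!!((!p4 || !(!p0 || p3) || !p0) && (!p4 || !(!p0 || (!p0 || !p0 && !p3) && p0 || p3 && p4 || p3)))
= !((!p4 || !(!p0 || p3) || !p0) && (!p4 || !(!p0 || (!p0 || !p0 && !p3) && p0 || p3 && p4 || p3)))   [double negation]
= !((!p4 || !(!p0 || p3) || !p0) && (!p4 || !(!p0 || !p0 && p0 || p3 && p4 || p3)))   [absorption]
= !((!p4 || !(!p0 || p3) || !p0) && (!p4 || !(!p0 || p3 && p4 || p3)))   [complement / identity]
= !((!p4 || !(!p0 || p3) || !p0) && (!p4 || !(!p0 || p3)))   [absorption]
= !(!p4 || !(!p0 || p3))   [absorption]
= p4 && (!p0 || p3)   [De Morgan]

p4 && (!p0 || p3)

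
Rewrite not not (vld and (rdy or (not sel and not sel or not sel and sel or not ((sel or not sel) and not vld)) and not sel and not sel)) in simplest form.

not not (vld and (rdy or (not sel and not sel or not sel and sel or not ((sel or not sel) and not vld)) and not sel and not sel))
= vld and (rdy or (not sel and not sel or not sel and sel or not ((sel or not sel) and not vld)) and not sel and not sel)   — double negation
= vld and (rdy or (not sel and not sel or not sel and sel or not not vld) and not sel and not sel)   — complement / identity
= vld and (rdy or (not sel or not not vld) and not sel and not sel)   — distribution
= vld and (rdy or (not sel or vld) and not sel and not sel)   — double negation
= vld and (rdy or (not sel or vld) and not sel)   — idempotence
= vld and (rdy or not sel)   — absorption

vld and (rdy or not sel)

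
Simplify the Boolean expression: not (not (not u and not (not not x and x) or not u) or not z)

not (not (not u and not (not not x and x) or not u) or not z)
= not (not (not u and not (x and x) or not u) or not z)   [double negation]
= (not u and not (x and x) or not u) and z   [De Morgan]
= (not u and not x or not u) and z   [idempotence]
= not u and z   [absorption]

not u and z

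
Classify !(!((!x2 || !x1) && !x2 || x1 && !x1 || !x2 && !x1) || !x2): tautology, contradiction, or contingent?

!(!((!x2 || !x1) && !x2 || x1 && !x1 || !x2 && !x1) || !x2)
= !(!(!x2 || x1 && !x1 || !x2 && !x1) || !x2)   (absorption)
= !(!(!x2 || !x2 && !x1) || !x2)   (complement / identity)
= !(!!x2 || !x2)   (absorption)
= !x2 && x2   (De Morgan)
= false   (complement)

contradiction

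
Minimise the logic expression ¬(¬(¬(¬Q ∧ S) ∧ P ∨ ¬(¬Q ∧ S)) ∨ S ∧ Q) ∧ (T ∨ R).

¬S ∧ (T ∨ R)

¬(¬(¬(¬Q ∧ S) ∧ P ∨ ¬(¬Q ∧ S)) ∨ S ∧ Q) ∧ (T ∨ R)
= ¬(¬¬(¬Q ∧ S) ∨ S ∧ Q) ∧ (T ∨ R)   — absorption
= ¬(¬Q ∧ S ∨ S ∧ Q) ∧ (T ∨ R)   — double negation
= ¬S ∧ (T ∨ R)   — distribution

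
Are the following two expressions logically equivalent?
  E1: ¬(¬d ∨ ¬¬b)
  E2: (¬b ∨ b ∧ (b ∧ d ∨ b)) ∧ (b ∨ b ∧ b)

No

E1: ¬(¬d ∨ ¬¬b)
    = d ∧ ¬b
E2: (¬b ∨ b ∧ (b ∧ d ∨ b)) ∧ (b ∨ b ∧ b)
    = (¬b ∨ b ∧ b) ∧ (b ∨ b ∧ b)
    = b ∧ b ∨ ¬b ∧ b
    = b
These differ: at b=1, d=1, E1 = 0 but E2 = 1.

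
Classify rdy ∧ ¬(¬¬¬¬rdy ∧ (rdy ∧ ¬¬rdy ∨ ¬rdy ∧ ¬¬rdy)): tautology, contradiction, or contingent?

contradiction

rdy ∧ ¬(¬¬¬¬rdy ∧ (rdy ∧ ¬¬rdy ∨ ¬rdy ∧ ¬¬rdy))
= rdy ∧ ¬(¬¬rdy ∧ (rdy ∧ ¬¬rdy ∨ ¬rdy ∧ ¬¬rdy))
= rdy ∧ ¬(¬¬rdy ∧ ¬¬rdy)
= rdy ∧ ¬¬¬rdy
= rdy ∧ ¬rdy
= False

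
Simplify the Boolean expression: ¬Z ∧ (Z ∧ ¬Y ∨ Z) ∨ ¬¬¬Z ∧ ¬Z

¬Z ∧ (Z ∧ ¬Y ∨ Z) ∨ ¬¬¬Z ∧ ¬Z
= ¬Z ∧ Z ∨ ¬¬¬Z ∧ ¬Z   (absorption)
= ¬Z ∧ Z ∨ ¬Z ∧ ¬Z   (double negation)
= ¬Z   (distribution)

¬Z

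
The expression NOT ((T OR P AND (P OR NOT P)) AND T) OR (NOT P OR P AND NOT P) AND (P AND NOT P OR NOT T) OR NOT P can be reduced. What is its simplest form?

NOT T OR NOT P

NOT ((T OR P AND (P OR NOT P)) AND T) OR (NOT P OR P AND NOT P) AND (P AND NOT P OR NOT T) OR NOT P
= NOT ((T OR P AND (P OR NOT P)) AND T) OR P AND NOT P OR NOT P AND NOT T OR NOT P   (distribution)
= NOT ((T OR P AND (P OR NOT P)) AND T) OR NOT P AND NOT T OR NOT P   (complement / identity)
= NOT ((T OR P AND (P OR NOT P)) AND T) OR NOT P   (absorption)
= NOT ((T OR P) AND T) OR NOT P   (complement / identity)
= NOT T OR NOT P   (absorption)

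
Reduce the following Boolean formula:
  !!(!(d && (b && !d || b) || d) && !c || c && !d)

!d

!!(!(d && (b && !d || b) || d) && !c || c && !d)
= !!(!(d && b || d) && !c || c && !d)
= !!(!d && !c || c && !d)
= !!(!d && (!c || c))
= !!!d
= !d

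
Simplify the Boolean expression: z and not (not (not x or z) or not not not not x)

z and not (not (not x or z) or not not not not x)
= z and (not x or z) and not not not x   — De Morgan
= z and (not x or z) and not x   — double negation
= z and not x   — absorption

z and not x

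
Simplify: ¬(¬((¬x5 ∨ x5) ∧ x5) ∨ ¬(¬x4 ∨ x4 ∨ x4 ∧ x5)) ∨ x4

x5 ∨ x4

¬(¬((¬x5 ∨ x5) ∧ x5) ∨ ¬(¬x4 ∨ x4 ∨ x4 ∧ x5)) ∨ x4
= ¬(¬x5 ∨ ¬(¬x4 ∨ x4 ∨ x4 ∧ x5)) ∨ x4
= ¬(¬x5 ∨ ¬(¬x4 ∨ x4)) ∨ x4
= x5 ∧ (¬x4 ∨ x4) ∨ x4
= x5 ∨ x4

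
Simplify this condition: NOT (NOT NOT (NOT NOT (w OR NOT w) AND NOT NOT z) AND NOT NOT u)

NOT (NOT NOT (NOT NOT (w OR NOT w) AND NOT NOT z) AND NOT NOT u)
= NOT (NOT NOT ((w OR NOT w) AND NOT NOT z) AND NOT NOT u)
= NOT (NOT NOT NOT NOT z AND NOT NOT u)
= NOT NOT NOT z OR NOT u
= NOT z OR NOT u

NOT z OR NOT u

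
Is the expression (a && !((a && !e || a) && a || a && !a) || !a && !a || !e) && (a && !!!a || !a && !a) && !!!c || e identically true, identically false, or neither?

(a && !((a && !e || a) && a || a && !a) || !a && !a || !e) && (a && !!!a || !a && !a) && !!!c || e
= (a && !(a && a || a && !a) || !a && !a || !e) && (a && !!!a || !a && !a) && !!!c || e   — absorption
= (a && !(a && a || a && !a) || !a && !a || !e) && (a && !a || !a && !a) && !!!c || e   — double negation
= (a && !a || !a && !a || !e) && (a && !a || !a && !a) && !!!c || e   — distribution
= (a && !a || !a && !a) && !!!c || e   — absorption
= !a && !!!c || e   — distribution
= !a && !c || e   — double negation
This depends on a, c, e, so it is not a constant.

neither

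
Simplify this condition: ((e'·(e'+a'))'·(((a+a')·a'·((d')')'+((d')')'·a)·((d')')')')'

e'+d'

((e'·(e'+a'))'·(((a+a')·a'·((d')')'+((d')')'·a)·((d')')')')'
= ((e'·(e'+a'))'·((a'·((d')')'+((d')')'·a)·((d')')')')'   [complement / identity]
= ((e'·(e'+a'))'·(((d')')'·((d')')')')'   [distribution]
= ((e'·(e'+a'))'·(((d')')')')'   [idempotence]
= ((e')'·(((d')')')')'   [absorption]
= ((e')'·(d')')'   [double negation]
= e'+d'   [De Morgan]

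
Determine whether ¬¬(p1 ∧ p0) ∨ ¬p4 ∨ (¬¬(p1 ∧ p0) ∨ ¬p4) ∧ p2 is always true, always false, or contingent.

contingent

¬¬(p1 ∧ p0) ∨ ¬p4 ∨ (¬¬(p1 ∧ p0) ∨ ¬p4) ∧ p2
= ¬¬(p1 ∧ p0) ∨ ¬p4   (absorption)
= p1 ∧ p0 ∨ ¬p4   (double negation)
This depends on p0, p1, p4, so it is not a constant.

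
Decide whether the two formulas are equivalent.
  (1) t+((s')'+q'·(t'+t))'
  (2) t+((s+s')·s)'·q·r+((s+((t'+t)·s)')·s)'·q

Yes

E1: t+((s')'+q'·(t'+t))'
    = t+((s')'+q')'   [complement / identity]
    = t+s'·q   [De Morgan]
E2: t+((s+s')·s)'·q·r+((s+((t'+t)·s)')·s)'·q
    = t+((s+s')·s)'·q·r+((s+s')·s)'·q   [complement / identity]
    = t+((s+s')·s)'·q   [absorption]
    = t+s'·q   [complement / identity]
Both reduce to t+s'·q, so they are equivalent.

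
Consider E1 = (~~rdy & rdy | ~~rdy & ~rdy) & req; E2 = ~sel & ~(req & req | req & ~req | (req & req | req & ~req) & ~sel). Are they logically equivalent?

E1: (~~rdy & rdy | ~~rdy & ~rdy) & req
    = ~~rdy & req   [distribution]
    = rdy & req   [double negation]
E2: ~sel & ~(req & req | req & ~req | (req & req | req & ~req) & ~sel)
    = ~sel & ~(req & req | req & ~req)   [absorption]
    = ~sel & ~req   [distribution]
These differ: at rdy=1, req=0, sel=0, E1 = 0 but E2 = 1.

No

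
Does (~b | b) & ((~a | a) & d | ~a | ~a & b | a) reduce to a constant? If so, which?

(~b | b) & ((~a | a) & d | ~a | ~a & b | a)
= (~b | b) & ((~a | a) & d | ~a | a)   — absorption
= (~b | b) & (~a | a)   — absorption
= ~a | a   — complement / identity
= 1   — complement

yes, True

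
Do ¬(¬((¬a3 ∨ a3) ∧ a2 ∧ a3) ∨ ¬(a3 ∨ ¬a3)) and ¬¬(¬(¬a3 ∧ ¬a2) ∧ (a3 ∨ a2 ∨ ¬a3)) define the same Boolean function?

No

E1: ¬(¬((¬a3 ∨ a3) ∧ a2 ∧ a3) ∨ ¬(a3 ∨ ¬a3))
    = (¬a3 ∨ a3) ∧ a2 ∧ a3 ∧ (a3 ∨ ¬a3)   (De Morgan)
    = a2 ∧ a3 ∧ (a3 ∨ ¬a3)   (complement / identity)
    = a2 ∧ a3   (complement / identity)
E2: ¬¬(¬(¬a3 ∧ ¬a2) ∧ (a3 ∨ a2 ∨ ¬a3))
    = ¬¬((a3 ∨ a2) ∧ (a3 ∨ a2 ∨ ¬a3))   (De Morgan)
    = (a3 ∨ a2) ∧ (a3 ∨ a2 ∨ ¬a3)   (double negation)
    = a3 ∨ a2   (absorption)
These differ: at a2=1, a3=0, E1 = 0 but E2 = 1.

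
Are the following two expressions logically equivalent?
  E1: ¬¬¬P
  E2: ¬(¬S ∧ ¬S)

E1: ¬¬¬P
    = ¬P   — double negation
E2: ¬(¬S ∧ ¬S)
    = S ∨ S   — De Morgan
    = S   — idempotence
These differ: at P=0, S=0, E1 = 1 but E2 = 0.

No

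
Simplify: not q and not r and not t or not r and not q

not q and not r and not t or not r and not q
= not q and (not r and not t or not r)   — distribution
= not q and not r   — absorption

not q and not r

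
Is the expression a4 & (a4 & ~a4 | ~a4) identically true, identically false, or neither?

identically false

a4 & (a4 & ~a4 | ~a4)
= a4 & ~a4
= 0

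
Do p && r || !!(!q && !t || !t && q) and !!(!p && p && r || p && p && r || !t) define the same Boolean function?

Yes

E1: p && r || !!(!q && !t || !t && q)
    = p && r || !q && !t || !t && q   [double negation]
    = p && r || !t   [distribution]
E2: !!(!p && p && r || p && p && r || !t)
    = !!(p && r || !t)   [distribution]
    = p && r || !t   [double negation]
Both reduce to p && r || !t, so they are equivalent.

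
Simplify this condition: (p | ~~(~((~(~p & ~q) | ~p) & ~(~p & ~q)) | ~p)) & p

(p | ~~(~((~(~p & ~q) | ~p) & ~(~p & ~q)) | ~p)) & p
= (p | ~((~(~p & ~q) | ~p) & ~(~p & ~q)) | ~p) & p   (double negation)
= (p | ~~(~p & ~q) | ~p) & p   (absorption)
= (p | ~p & ~q | ~p) & p   (double negation)
= (p | ~p) & p   (absorption)
= p   (complement / identity)

p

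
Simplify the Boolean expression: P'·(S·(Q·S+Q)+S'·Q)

P'·(S·(Q·S+Q)+S'·Q)
= P'·(S·Q+S'·Q)   — absorption
= P'·Q   — distribution

P'·Q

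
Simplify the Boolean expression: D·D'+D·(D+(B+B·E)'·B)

D

D·D'+D·(D+(B+B·E)'·B)
= D·D'+D·(D+B'·B)   (absorption)
= D·D'+D·D   (complement / identity)
= D   (distribution)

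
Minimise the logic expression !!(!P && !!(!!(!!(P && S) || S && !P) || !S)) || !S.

!P || !S

!!(!P && !!(!!(!!(P && S) || S && !P) || !S)) || !S
= !!(!P && !(!(!!(P && S) || S && !P) && S)) || !S   [De Morgan]
= !(P || !(!!(P && S) || S && !P) && S) || !S   [De Morgan]
= !(P || !(P && S || S && !P) && S) || !S   [double negation]
= !(P || !S && S) || !S   [distribution]
= !P || !S   [complement / identity]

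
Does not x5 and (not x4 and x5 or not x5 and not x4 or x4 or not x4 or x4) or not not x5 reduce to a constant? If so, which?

yes, True

not x5 and (not x4 and x5 or not x5 and not x4 or x4 or not x4 or x4) or not not x5
= not x5 and (not x4 and x5 or not x5 and not x4 or x4 or not x4 or x4) or x5   (double negation)
= not x5 and (not x4 or x4 or not x4 or x4) or x5   (distribution)
= not x5 and (not x4 or x4) or x5   (idempotence)
= not x5 or x5   (complement / identity)
= True   (complement)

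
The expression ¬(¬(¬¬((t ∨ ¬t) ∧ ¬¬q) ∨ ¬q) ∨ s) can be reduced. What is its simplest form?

¬s

¬(¬(¬¬((t ∨ ¬t) ∧ ¬¬q) ∨ ¬q) ∨ s)
= ¬(¬(¬¬¬¬q ∨ ¬q) ∨ s)   [complement / identity]
= ¬(¬(¬¬q ∨ ¬q) ∨ s)   [double negation]
= ¬(¬q ∧ q ∨ s)   [De Morgan]
= ¬s   [complement / identity]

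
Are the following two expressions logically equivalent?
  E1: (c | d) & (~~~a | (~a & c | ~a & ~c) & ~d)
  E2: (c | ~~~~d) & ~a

Yes

E1: (c | d) & (~~~a | (~a & c | ~a & ~c) & ~d)
    = (c | d) & (~a | (~a & c | ~a & ~c) & ~d)
    = (c | d) & (~a | ~a & ~d)
    = (c | d) & ~a
E2: (c | ~~~~d) & ~a
    = (c | ~~d) & ~a
    = (c | d) & ~a
Both reduce to (c | d) & ~a, so they are equivalent.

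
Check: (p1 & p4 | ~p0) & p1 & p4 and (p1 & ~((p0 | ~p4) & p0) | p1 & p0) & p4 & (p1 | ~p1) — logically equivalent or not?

Yes

E1: (p1 & p4 | ~p0) & p1 & p4
    = p1 & p4   (absorption)
E2: (p1 & ~((p0 | ~p4) & p0) | p1 & p0) & p4 & (p1 | ~p1)
    = (p1 & ~p0 | p1 & p0) & p4 & (p1 | ~p1)   (absorption)
    = p1 & p4 & (p1 | ~p1)   (distribution)
    = p1 & p4   (complement / identity)
Both reduce to p1 & p4, so they are equivalent.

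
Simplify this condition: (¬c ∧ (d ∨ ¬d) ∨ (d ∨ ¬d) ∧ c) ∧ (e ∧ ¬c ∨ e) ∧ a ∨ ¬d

e ∧ a ∨ ¬d

(¬c ∧ (d ∨ ¬d) ∨ (d ∨ ¬d) ∧ c) ∧ (e ∧ ¬c ∨ e) ∧ a ∨ ¬d
= (d ∨ ¬d) ∧ (e ∧ ¬c ∨ e) ∧ a ∨ ¬d
= (e ∧ ¬c ∨ e) ∧ a ∨ ¬d
= e ∧ a ∨ ¬d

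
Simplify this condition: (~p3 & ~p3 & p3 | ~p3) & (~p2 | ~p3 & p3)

(~p3 & ~p3 & p3 | ~p3) & (~p2 | ~p3 & p3)
= (~p3 & ~p3 & p3 | ~p3) & ~p2   [complement / identity]
= (~p3 & p3 | ~p3) & ~p2   [idempotence]
= ~p3 & ~p2   [complement / identity]

~p3 & ~p2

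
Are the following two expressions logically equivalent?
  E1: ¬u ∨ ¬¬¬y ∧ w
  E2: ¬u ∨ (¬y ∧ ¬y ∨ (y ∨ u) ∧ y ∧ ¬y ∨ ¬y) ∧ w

Yes

E1: ¬u ∨ ¬¬¬y ∧ w
    = ¬u ∨ ¬y ∧ w   (double negation)
E2: ¬u ∨ (¬y ∧ ¬y ∨ (y ∨ u) ∧ y ∧ ¬y ∨ ¬y) ∧ w
    = ¬u ∨ (¬y ∧ ¬y ∨ y ∧ ¬y ∨ ¬y) ∧ w   (absorption)
    = ¬u ∨ (¬y ∨ ¬y) ∧ w   (distribution)
    = ¬u ∨ ¬y ∧ w   (idempotence)
Both reduce to ¬u ∨ ¬y ∧ w, so they are equivalent.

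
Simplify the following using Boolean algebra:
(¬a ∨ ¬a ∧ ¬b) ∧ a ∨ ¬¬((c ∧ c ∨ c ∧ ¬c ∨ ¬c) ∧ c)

c

(¬a ∨ ¬a ∧ ¬b) ∧ a ∨ ¬¬((c ∧ c ∨ c ∧ ¬c ∨ ¬c) ∧ c)
= (¬a ∨ ¬a ∧ ¬b) ∧ a ∨ ¬¬((c ∨ ¬c) ∧ c)
= ¬a ∧ a ∨ ¬¬((c ∨ ¬c) ∧ c)
= ¬a ∧ a ∨ (c ∨ ¬c) ∧ c
= (c ∨ ¬c) ∧ c
= c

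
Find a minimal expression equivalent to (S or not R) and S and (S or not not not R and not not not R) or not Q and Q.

S

(S or not R) and S and (S or not not not R and not not not R) or not Q and Q
= (S or not R) and S and (S or not not not R and not not not R)
= (S or not R) and S and (S or not not not R)
= S and (S or not not not R)
= S and (S or not R)
= S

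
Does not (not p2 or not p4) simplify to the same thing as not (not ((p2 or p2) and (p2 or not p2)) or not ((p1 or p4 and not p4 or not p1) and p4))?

Yes

E1: not (not p2 or not p4)
    = p2 and p4   [De Morgan]
E2: not (not ((p2 or p2) and (p2 or not p2)) or not ((p1 or p4 and not p4 or not p1) and p4))
    = not (not ((p2 or p2) and (p2 or not p2)) or not ((p1 or not p1) and p4))   [complement / identity]
    = not (not (p2 and not p2 or p2) or not ((p1 or not p1) and p4))   [distribution]
    = (p2 and not p2 or p2) and (p1 or not p1) and p4   [De Morgan]
    = p2 and (p1 or not p1) and p4   [complement / identity]
    = p2 and p4   [complement / identity]
Both reduce to p2 and p4, so they are equivalent.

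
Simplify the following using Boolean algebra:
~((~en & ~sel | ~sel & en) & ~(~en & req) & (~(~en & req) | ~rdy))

~((~en & ~sel | ~sel & en) & ~(~en & req) & (~(~en & req) | ~rdy))
= ~(~sel & ~(~en & req) & (~(~en & req) | ~rdy))
= ~(~sel & ~(~en & req))
= sel | ~en & req

sel | ~en & req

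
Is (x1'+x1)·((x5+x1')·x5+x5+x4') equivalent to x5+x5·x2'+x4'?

Yes

E1: (x1'+x1)·((x5+x1')·x5+x5+x4')
    = (x5+x1')·x5+x5+x4'   — complement / identity
    = x5+x5+x4'   — absorption
    = x5+x4'   — idempotence
E2: x5+x5·x2'+x4'
    = x5+x4'   — absorption
Both reduce to x5+x4', so they are equivalent.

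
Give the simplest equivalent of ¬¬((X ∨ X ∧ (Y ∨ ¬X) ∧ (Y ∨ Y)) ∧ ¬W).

X ∧ ¬W

¬¬((X ∨ X ∧ (Y ∨ ¬X) ∧ (Y ∨ Y)) ∧ ¬W)
= (X ∨ X ∧ (Y ∨ ¬X) ∧ (Y ∨ Y)) ∧ ¬W   [double negation]
= (X ∨ X ∧ (Y ∨ ¬X) ∧ Y) ∧ ¬W   [idempotence]
= (X ∨ X ∧ Y) ∧ ¬W   [absorption]
= X ∧ ¬W   [absorption]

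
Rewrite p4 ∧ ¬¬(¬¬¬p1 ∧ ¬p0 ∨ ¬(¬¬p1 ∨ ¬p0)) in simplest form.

p4 ∧ ¬p1

p4 ∧ ¬¬(¬¬¬p1 ∧ ¬p0 ∨ ¬(¬¬p1 ∨ ¬p0))
= p4 ∧ (¬¬¬p1 ∧ ¬p0 ∨ ¬(¬¬p1 ∨ ¬p0))   (double negation)
= p4 ∧ (¬¬¬p1 ∧ ¬p0 ∨ ¬p1 ∧ p0)   (De Morgan)
= p4 ∧ (¬p1 ∧ ¬p0 ∨ ¬p1 ∧ p0)   (double negation)
= p4 ∧ ¬p1   (distribution)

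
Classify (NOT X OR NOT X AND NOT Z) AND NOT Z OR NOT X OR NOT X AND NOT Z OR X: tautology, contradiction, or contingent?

(NOT X OR NOT X AND NOT Z) AND NOT Z OR NOT X OR NOT X AND NOT Z OR X
= NOT X OR NOT X AND NOT Z OR X   — absorption
= NOT X OR X   — absorption
= TRUE   — complement

tautology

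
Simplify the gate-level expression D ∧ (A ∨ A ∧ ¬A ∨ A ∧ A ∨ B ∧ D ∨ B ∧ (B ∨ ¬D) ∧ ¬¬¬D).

D ∧ (A ∨ A ∧ ¬A ∨ A ∧ A ∨ B ∧ D ∨ B ∧ (B ∨ ¬D) ∧ ¬¬¬D)
= D ∧ (A ∨ A ∧ (¬A ∨ A) ∨ B ∧ D ∨ B ∧ (B ∨ ¬D) ∧ ¬¬¬D)   (distribution)
= D ∧ (A ∨ A ∧ (¬A ∨ A) ∨ B ∧ D ∨ B ∧ ¬¬¬D)   (absorption)
= D ∧ (A ∨ A ∨ B ∧ D ∨ B ∧ ¬¬¬D)   (complement / identity)
= D ∧ (A ∨ B ∧ D ∨ B ∧ ¬¬¬D)   (idempotence)
= D ∧ (A ∨ B ∧ D ∨ B ∧ ¬D)   (double negation)
= D ∧ (A ∨ B)   (distribution)

D ∧ (A ∨ B)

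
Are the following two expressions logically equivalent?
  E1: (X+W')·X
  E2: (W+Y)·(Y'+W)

No

E1: (X+W')·X
    = X   (absorption)
E2: (W+Y)·(Y'+W)
    = Y·Y'+W   (distribution)
    = W   (complement / identity)
These differ: at W=0, X=1, Y=0, E1 = 1 but E2 = 0.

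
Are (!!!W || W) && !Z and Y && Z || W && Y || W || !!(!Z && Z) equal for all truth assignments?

No

E1: (!!!W || W) && !Z
    = (!W || W) && !Z
    = !Z
E2: Y && Z || W && Y || W || !!(!Z && Z)
    = Y && Z || W || !!(!Z && Z)
    = Y && Z || W || !Z && Z
    = Y && Z || W
These differ: at W=0, Y=1, Z=1, E1 = 0 but E2 = 1.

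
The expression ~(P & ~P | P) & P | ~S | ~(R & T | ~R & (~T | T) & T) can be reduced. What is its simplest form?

~S | ~T

~(P & ~P | P) & P | ~S | ~(R & T | ~R & (~T | T) & T)
= ~(P & ~P | P) & P | ~S | ~(R & T | ~R & T)   — complement / identity
= ~(P & ~P | P) & P | ~S | ~T   — distribution
= ~P & P | ~S | ~T   — complement / identity
= ~S | ~T   — complement / identity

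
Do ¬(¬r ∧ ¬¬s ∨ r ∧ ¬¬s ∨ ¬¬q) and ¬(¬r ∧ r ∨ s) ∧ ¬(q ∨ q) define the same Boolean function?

E1: ¬(¬r ∧ ¬¬s ∨ r ∧ ¬¬s ∨ ¬¬q)
    = ¬(¬¬s ∨ ¬¬q)   — distribution
    = ¬s ∧ ¬q   — De Morgan
E2: ¬(¬r ∧ r ∨ s) ∧ ¬(q ∨ q)
    = ¬(¬r ∧ r ∨ s) ∧ ¬q   — idempotence
    = ¬s ∧ ¬q   — complement / identity
Both reduce to ¬s ∧ ¬q, so they are equivalent.

Yes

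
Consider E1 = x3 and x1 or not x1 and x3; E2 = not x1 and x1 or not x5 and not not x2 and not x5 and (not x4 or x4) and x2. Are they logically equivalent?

E1: x3 and x1 or not x1 and x3
    = x3
E2: not x1 and x1 or not x5 and not not x2 and not x5 and (not x4 or x4) and x2
    = not x1 and x1 or not x5 and not not x2 and not x5 and x2
    = not x1 and x1 or not x5 and x2 and not x5 and x2
    = not x5 and x2 and not x5 and x2
    = not x5 and x2
These differ: at x1=0, x2=0, x3=1, x4=0, x5=0, E1 = 1 but E2 = 0.

No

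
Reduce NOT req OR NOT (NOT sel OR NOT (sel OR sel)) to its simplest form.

NOT req OR sel

NOT req OR NOT (NOT sel OR NOT (sel OR sel))
= NOT req OR sel AND (sel OR sel)   [De Morgan]
= NOT req OR sel AND sel   [idempotence]
= NOT req OR sel   [idempotence]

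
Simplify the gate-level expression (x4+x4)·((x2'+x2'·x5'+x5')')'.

(x4+x4)·((x2'+x2'·x5'+x5')')'
= x4·((x2'+x2'·x5'+x5')')'   (idempotence)
= x4·((x2'+x5')')'   (absorption)
= x4·(x2'+x5')   (double negation)

x4·(x2'+x5')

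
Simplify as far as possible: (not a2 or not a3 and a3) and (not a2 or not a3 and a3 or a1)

(not a2 or not a3 and a3) and (not a2 or not a3 and a3 or a1)
= not a2 or not a3 and a3
= not a2

not a2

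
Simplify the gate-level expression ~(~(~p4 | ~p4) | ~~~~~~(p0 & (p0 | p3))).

~(~(~p4 | ~p4) | ~~~~~~(p0 & (p0 | p3)))
= ~(~(~p4 | ~p4) | ~~~~~~p0)
= ~(~(~p4 | ~p4) | ~~~~p0)
= ~(~(~p4 | ~p4) | ~~p0)
= (~p4 | ~p4) & ~p0
= ~p4 & ~p0

~p4 & ~p0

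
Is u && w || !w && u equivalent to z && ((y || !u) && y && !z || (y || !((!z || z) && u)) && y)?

No

E1: u && w || !w && u
    = u   (distribution)
E2: z && ((y || !u) && y && !z || (y || !((!z || z) && u)) && y)
    = z && ((y || !u) && y && !z || (y || !u) && y)   (complement / identity)
    = z && (y || !u) && y   (absorption)
    = z && y   (absorption)
These differ: at u=1, w=0, y=1, z=0, E1 = 1 but E2 = 0.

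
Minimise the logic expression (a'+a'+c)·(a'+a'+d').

c·d'+a'

(a'+a'+c)·(a'+a'+d')
= c·d'+a'+a'   — distribution
= c·d'+a'   — idempotence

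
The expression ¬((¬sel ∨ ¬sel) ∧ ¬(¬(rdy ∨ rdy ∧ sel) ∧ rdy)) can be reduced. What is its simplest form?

¬((¬sel ∨ ¬sel) ∧ ¬(¬(rdy ∨ rdy ∧ sel) ∧ rdy))
= ¬(¬sel ∧ ¬(¬(rdy ∨ rdy ∧ sel) ∧ rdy))
= sel ∨ ¬(rdy ∨ rdy ∧ sel) ∧ rdy
= sel ∨ ¬rdy ∧ rdy
= sel

sel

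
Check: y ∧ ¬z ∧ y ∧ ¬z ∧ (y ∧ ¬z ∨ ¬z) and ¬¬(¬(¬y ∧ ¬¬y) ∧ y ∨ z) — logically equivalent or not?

No

E1: y ∧ ¬z ∧ y ∧ ¬z ∧ (y ∧ ¬z ∨ ¬z)
    = y ∧ ¬z ∧ (y ∧ ¬z ∨ ¬z)   — idempotence
    = y ∧ ¬z   — absorption
E2: ¬¬(¬(¬y ∧ ¬¬y) ∧ y ∨ z)
    = ¬(¬y ∧ ¬¬y) ∧ y ∨ z   — double negation
    = (y ∨ ¬y) ∧ y ∨ z   — De Morgan
    = y ∨ z   — complement / identity
These differ: at y=0, z=1, E1 = 0 but E2 = 1.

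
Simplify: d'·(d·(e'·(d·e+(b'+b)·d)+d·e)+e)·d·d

d'·(d·(e'·(d·e+(b'+b)·d)+d·e)+e)·d·d
= d'·(d·(e'·(d·e+d)+d·e)+e)·d·d   [complement / identity]
= d'·(d·(e'·d+d·e)+e)·d·d   [absorption]
= d'·(d·d+e)·d·d   [distribution]
= d'·d·d   [absorption]
= d'·d   [idempotence]
= 0   [complement]

0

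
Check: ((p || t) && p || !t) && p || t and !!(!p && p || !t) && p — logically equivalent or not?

No

E1: ((p || t) && p || !t) && p || t
    = (p || !t) && p || t   [absorption]
    = p || t   [absorption]
E2: !!(!p && p || !t) && p
    = (!p && p || !t) && p   [double negation]
    = !t && p   [complement / identity]
These differ: at p=0, t=1, E1 = 1 but E2 = 0.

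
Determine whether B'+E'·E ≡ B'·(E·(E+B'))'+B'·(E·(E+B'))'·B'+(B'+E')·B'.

E1: B'+E'·E
    = B'   — complement / identity
E2: B'·(E·(E+B'))'+B'·(E·(E+B'))'·B'+(B'+E')·B'
    = B'·(E·(E+B'))'+(B'+E')·B'   — absorption
    = B'·(E·(E+B'))'+B'   — absorption
    = B'·E'+B'   — absorption
    = B'   — absorption
Both reduce to B', so they are equivalent.

Yes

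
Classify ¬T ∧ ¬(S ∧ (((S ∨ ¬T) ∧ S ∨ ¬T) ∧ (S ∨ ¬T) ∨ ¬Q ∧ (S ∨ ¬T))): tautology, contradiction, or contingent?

¬T ∧ ¬(S ∧ (((S ∨ ¬T) ∧ S ∨ ¬T) ∧ (S ∨ ¬T) ∨ ¬Q ∧ (S ∨ ¬T)))
= ¬T ∧ ¬(S ∧ (S ∨ ¬T) ∧ ((S ∨ ¬T) ∧ S ∨ ¬T ∨ ¬Q))   [distribution]
= ¬T ∧ ¬(S ∧ (S ∨ ¬T) ∧ (S ∨ ¬T ∨ ¬Q))   [absorption]
= ¬T ∧ ¬(S ∧ (S ∨ ¬T))   [absorption]
= ¬T ∧ ¬S   [absorption]
This depends on S, T, so it is not a constant.

contingent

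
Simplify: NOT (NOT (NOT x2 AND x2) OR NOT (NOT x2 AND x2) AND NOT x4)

NOT (NOT (NOT x2 AND x2) OR NOT (NOT x2 AND x2) AND NOT x4)
= NOT NOT (NOT x2 AND x2)
= NOT x2 AND x2
= FALSE

FALSE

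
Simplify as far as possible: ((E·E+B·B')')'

((E·E+B·B')')'
= ((E·E)')'   — complement / identity
= (E')'   — idempotence
= E   — double negation

E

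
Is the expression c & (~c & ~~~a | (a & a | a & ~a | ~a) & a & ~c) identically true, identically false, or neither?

c & (~c & ~~~a | (a & a | a & ~a | ~a) & a & ~c)
= c & (~c & ~~~a | (a | ~a) & a & ~c)   — distribution
= c & (~c & ~~~a | a & ~c)   — complement / identity
= c & (~c & ~a | a & ~c)   — double negation
= c & ~c   — distribution
= 0   — complement

identically false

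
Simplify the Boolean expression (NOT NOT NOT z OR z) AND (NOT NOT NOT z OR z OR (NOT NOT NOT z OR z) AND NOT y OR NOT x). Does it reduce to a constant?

TRUE

(NOT NOT NOT z OR z) AND (NOT NOT NOT z OR z OR (NOT NOT NOT z OR z) AND NOT y OR NOT x)
= (NOT NOT NOT z OR z) AND (NOT NOT NOT z OR z OR NOT x)   — absorption
= NOT NOT NOT z OR z   — absorption
= NOT z OR z   — double negation
= TRUE   — complement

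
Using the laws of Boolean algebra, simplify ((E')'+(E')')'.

E'

((E')'+(E')')'
= E'·E'   (De Morgan)
= E'   (idempotence)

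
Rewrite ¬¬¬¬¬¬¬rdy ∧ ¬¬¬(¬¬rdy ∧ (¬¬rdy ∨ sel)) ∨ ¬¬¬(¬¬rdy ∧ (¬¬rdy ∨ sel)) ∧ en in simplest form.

¬¬¬¬¬¬¬rdy ∧ ¬¬¬(¬¬rdy ∧ (¬¬rdy ∨ sel)) ∨ ¬¬¬(¬¬rdy ∧ (¬¬rdy ∨ sel)) ∧ en
= (¬¬¬¬¬¬¬rdy ∨ en) ∧ ¬¬¬(¬¬rdy ∧ (¬¬rdy ∨ sel))   [distribution]
= (¬¬¬¬¬¬¬rdy ∨ en) ∧ ¬¬¬¬¬rdy   [absorption]
= (¬¬¬¬¬rdy ∨ en) ∧ ¬¬¬¬¬rdy   [double negation]
= ¬¬¬¬¬rdy   [absorption]
= ¬¬¬rdy   [double negation]
= ¬rdy   [double negation]

¬rdy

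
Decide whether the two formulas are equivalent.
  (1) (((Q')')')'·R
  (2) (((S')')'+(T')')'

No

E1: (((Q')')')'·R
    = (Q')'·R
    = Q·R
E2: (((S')')'+(T')')'
    = (S'+(T')')'
    = S·T'
These differ: at Q=1, R=0, S=1, T=0, E1 = 0 but E2 = 1.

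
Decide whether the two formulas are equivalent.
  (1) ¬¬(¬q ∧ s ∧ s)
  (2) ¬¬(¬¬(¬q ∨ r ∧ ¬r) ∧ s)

E1: ¬¬(¬q ∧ s ∧ s)
    = ¬q ∧ s ∧ s   (double negation)
    = ¬q ∧ s   (idempotence)
E2: ¬¬(¬¬(¬q ∨ r ∧ ¬r) ∧ s)
    = ¬¬(¬q ∨ r ∧ ¬r) ∧ s   (double negation)
    = ¬¬¬q ∧ s   (complement / identity)
    = ¬q ∧ s   (double negation)
Both reduce to ¬q ∧ s, so they are equivalent.

Yes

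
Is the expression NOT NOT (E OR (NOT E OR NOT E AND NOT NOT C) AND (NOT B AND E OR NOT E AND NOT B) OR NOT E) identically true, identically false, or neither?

identically true

NOT NOT (E OR (NOT E OR NOT E AND NOT NOT C) AND (NOT B AND E OR NOT E AND NOT B) OR NOT E)
= NOT NOT (E OR (NOT E OR NOT E AND C) AND (NOT B AND E OR NOT E AND NOT B) OR NOT E)   (double negation)
= NOT NOT (E OR NOT E AND (NOT B AND E OR NOT E AND NOT B) OR NOT E)   (absorption)
= NOT NOT (E OR NOT E AND NOT B OR NOT E)   (distribution)
= NOT NOT (E OR NOT E)   (absorption)
= E OR NOT E   (double negation)
= TRUE   (complement)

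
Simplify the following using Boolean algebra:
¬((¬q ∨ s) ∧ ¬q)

q

¬((¬q ∨ s) ∧ ¬q)
= ¬¬q   — absorption
= q   — double negation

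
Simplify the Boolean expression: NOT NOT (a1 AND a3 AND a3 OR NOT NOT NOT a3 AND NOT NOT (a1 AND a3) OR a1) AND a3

NOT NOT (a1 AND a3 AND a3 OR NOT NOT NOT a3 AND NOT NOT (a1 AND a3) OR a1) AND a3
= NOT NOT (a1 AND a3 AND a3 OR NOT a3 AND NOT NOT (a1 AND a3) OR a1) AND a3   — double negation
= (a1 AND a3 AND a3 OR NOT a3 AND NOT NOT (a1 AND a3) OR a1) AND a3   — double negation
= (a1 AND a3 AND a3 OR NOT a3 AND a1 AND a3 OR a1) AND a3   — double negation
= (a1 AND a3 OR a1) AND a3   — distribution
= a1 AND a3   — absorption

a1 AND a3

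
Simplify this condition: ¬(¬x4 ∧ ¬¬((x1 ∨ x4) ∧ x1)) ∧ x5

(x4 ∨ ¬x1) ∧ x5

¬(¬x4 ∧ ¬¬((x1 ∨ x4) ∧ x1)) ∧ x5
= (x4 ∨ ¬((x1 ∨ x4) ∧ x1)) ∧ x5   — De Morgan
= (x4 ∨ ¬x1) ∧ x5   — absorption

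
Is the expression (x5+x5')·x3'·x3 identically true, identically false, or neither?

(x5+x5')·x3'·x3
= x3'·x3   [complement / identity]
= 0   [complement]

identically false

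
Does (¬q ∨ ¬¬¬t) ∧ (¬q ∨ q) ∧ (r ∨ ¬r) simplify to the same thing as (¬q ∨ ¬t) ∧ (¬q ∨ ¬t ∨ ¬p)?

Yes

E1: (¬q ∨ ¬¬¬t) ∧ (¬q ∨ q) ∧ (r ∨ ¬r)
    = (¬q ∨ ¬¬¬t) ∧ (¬q ∨ q)   [complement / identity]
    = ¬q ∨ ¬¬¬t   [complement / identity]
    = ¬q ∨ ¬t   [double negation]
E2: (¬q ∨ ¬t) ∧ (¬q ∨ ¬t ∨ ¬p)
    = ¬q ∨ ¬t   [absorption]
Both reduce to ¬q ∨ ¬t, so they are equivalent.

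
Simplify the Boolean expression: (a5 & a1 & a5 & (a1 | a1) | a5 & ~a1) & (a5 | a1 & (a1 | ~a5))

(a5 & a1 & a5 & (a1 | a1) | a5 & ~a1) & (a5 | a1 & (a1 | ~a5))
= (a5 & a1 & a5 & (a1 | a1) | a5 & ~a1) & (a5 | a1)
= (a5 & a1 & a5 & a1 | a5 & ~a1) & (a5 | a1)
= (a5 & a1 | a5 & ~a1) & (a5 | a1)
= a5 & (a5 | a1)
= a5

a5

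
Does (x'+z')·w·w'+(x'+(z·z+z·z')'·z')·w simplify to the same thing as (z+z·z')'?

E1: (x'+z')·w·w'+(x'+(z·z+z·z')'·z')·w
    = (x'+z')·w·w'+(x'+z'·z')·w   (distribution)
    = (x'+z')·w·w'+(x'+z')·w   (idempotence)
    = (x'+z')·w   (absorption)
E2: (z+z·z')'
    = z'   (complement / identity)
These differ: at w=0, x=0, z=0, E1 = 0 but E2 = 1.

No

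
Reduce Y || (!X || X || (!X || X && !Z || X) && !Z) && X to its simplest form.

Y || X

Y || (!X || X || (!X || X && !Z || X) && !Z) && X
= Y || (!X || X || (!X || X) && !Z) && X   [absorption]
= Y || (!X || X) && X   [absorption]
= Y || X   [complement / identity]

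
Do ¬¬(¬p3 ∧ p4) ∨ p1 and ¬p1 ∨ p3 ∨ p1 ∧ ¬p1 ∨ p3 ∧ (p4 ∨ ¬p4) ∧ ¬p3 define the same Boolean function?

E1: ¬¬(¬p3 ∧ p4) ∨ p1
    = ¬p3 ∧ p4 ∨ p1   [double negation]
E2: ¬p1 ∨ p3 ∨ p1 ∧ ¬p1 ∨ p3 ∧ (p4 ∨ ¬p4) ∧ ¬p3
    = ¬p1 ∨ p3 ∨ p3 ∧ (p4 ∨ ¬p4) ∧ ¬p3   [complement / identity]
    = ¬p1 ∨ p3 ∨ p3 ∧ ¬p3   [complement / identity]
    = ¬p1 ∨ p3   [complement / identity]
These differ: at p1=0, p3=1, p4=0, E1 = 0 but E2 = 1.

No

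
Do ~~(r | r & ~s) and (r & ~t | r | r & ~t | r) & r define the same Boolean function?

E1: ~~(r | r & ~s)
    = r | r & ~s   [double negation]
    = r   [absorption]
E2: (r & ~t | r | r & ~t | r) & r
    = (r & ~t | r) & r   [idempotence]
    = r & r   [absorption]
    = r   [idempotence]
Both reduce to r, so they are equivalent.

Yes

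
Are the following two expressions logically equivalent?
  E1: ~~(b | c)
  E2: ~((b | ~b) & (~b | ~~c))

No

E1: ~~(b | c)
    = b | c   (double negation)
E2: ~((b | ~b) & (~b | ~~c))
    = ~(~b | ~~c)   (complement / identity)
    = b & ~c   (De Morgan)
These differ: at b=0, c=1, E1 = 1 but E2 = 0.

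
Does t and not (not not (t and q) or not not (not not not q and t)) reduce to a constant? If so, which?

yes, False

t and not (not not (t and q) or not not (not not not q and t))
= t and not (not not (t and q) or not not (not q and t))   [double negation]
= t and not (not not (t and q) or not q and t)   [double negation]
= t and not (t and q or not q and t)   [double negation]
= t and not t   [distribution]
= False   [complement]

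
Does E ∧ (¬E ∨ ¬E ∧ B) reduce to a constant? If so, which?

yes, False

E ∧ (¬E ∨ ¬E ∧ B)
= E ∧ ¬E   — absorption
= False   — complement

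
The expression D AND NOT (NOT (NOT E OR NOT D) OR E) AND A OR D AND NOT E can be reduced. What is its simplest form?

D AND NOT E

D AND NOT (NOT (NOT E OR NOT D) OR E) AND A OR D AND NOT E
= D AND NOT (E AND D OR E) AND A OR D AND NOT E
= D AND NOT E AND A OR D AND NOT E
= D AND NOT E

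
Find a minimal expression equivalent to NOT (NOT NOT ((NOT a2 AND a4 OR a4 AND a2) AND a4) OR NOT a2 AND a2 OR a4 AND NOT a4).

NOT (NOT NOT ((NOT a2 AND a4 OR a4 AND a2) AND a4) OR NOT a2 AND a2 OR a4 AND NOT a4)
= NOT (NOT NOT (a4 AND a4) OR NOT a2 AND a2 OR a4 AND NOT a4)   [distribution]
= NOT (NOT NOT (a4 AND a4) OR a4 AND NOT a4)   [complement / identity]
= NOT (a4 AND a4 OR a4 AND NOT a4)   [double negation]
= NOT a4   [distribution]

NOT a4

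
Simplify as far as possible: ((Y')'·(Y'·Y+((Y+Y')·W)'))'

Y'+W

((Y')'·(Y'·Y+((Y+Y')·W)'))'
= ((Y')'·((Y+Y')·W)')'   — complement / identity
= Y'+(Y+Y')·W   — De Morgan
= Y'+W   — complement / identity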